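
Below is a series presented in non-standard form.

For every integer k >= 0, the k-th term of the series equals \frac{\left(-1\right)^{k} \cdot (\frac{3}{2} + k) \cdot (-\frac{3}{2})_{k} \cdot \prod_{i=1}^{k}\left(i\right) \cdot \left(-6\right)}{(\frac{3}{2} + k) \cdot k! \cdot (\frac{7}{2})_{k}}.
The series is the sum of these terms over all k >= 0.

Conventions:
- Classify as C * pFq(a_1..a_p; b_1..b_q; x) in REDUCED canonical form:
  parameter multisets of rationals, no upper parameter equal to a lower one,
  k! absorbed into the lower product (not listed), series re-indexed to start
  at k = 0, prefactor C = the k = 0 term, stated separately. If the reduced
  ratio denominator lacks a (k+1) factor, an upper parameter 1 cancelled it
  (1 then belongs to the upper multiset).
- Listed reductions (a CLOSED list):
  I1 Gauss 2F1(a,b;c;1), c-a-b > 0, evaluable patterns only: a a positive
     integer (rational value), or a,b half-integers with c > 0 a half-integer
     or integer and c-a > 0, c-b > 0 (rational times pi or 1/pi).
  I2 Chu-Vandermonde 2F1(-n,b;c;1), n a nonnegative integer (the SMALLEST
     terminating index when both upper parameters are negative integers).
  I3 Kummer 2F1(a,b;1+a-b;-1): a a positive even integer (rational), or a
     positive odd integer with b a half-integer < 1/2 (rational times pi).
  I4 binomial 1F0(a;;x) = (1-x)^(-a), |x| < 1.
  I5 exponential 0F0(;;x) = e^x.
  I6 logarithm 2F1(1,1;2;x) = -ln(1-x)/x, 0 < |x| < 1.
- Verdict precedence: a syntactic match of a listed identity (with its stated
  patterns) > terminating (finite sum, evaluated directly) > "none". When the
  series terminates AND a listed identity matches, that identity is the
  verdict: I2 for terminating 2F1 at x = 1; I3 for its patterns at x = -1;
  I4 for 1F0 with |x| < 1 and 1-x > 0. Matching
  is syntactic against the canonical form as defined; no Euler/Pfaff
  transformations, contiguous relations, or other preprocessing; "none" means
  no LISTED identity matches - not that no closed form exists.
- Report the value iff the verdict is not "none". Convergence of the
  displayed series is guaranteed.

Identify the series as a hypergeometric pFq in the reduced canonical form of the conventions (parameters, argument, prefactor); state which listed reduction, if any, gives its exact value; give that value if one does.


The series (x = -1) is 2F1: upper {-\frac{3}{2}, 1}, lower {\frac{7}{2}}, prefactor -6. Verdict: Kummer (I3) applies (x = -1; c = \frac{7}{2} equals 1+a-b for upper {-\frac{3}{2}, 1}: listed pattern). Its exact value is \left(-\frac{45}{16}\right) \cdot \pi.

Key observation: from the first term -6: the running product (C = -6) telescopes to a rising factorial.
Consecutive-term ratio: r(k) = -1 * (k-\frac{3}{2}) (k+1) / [(k+\frac{7}{2}) (k+1)] - rational; roots negated = parameters, x = -1, C = -6.


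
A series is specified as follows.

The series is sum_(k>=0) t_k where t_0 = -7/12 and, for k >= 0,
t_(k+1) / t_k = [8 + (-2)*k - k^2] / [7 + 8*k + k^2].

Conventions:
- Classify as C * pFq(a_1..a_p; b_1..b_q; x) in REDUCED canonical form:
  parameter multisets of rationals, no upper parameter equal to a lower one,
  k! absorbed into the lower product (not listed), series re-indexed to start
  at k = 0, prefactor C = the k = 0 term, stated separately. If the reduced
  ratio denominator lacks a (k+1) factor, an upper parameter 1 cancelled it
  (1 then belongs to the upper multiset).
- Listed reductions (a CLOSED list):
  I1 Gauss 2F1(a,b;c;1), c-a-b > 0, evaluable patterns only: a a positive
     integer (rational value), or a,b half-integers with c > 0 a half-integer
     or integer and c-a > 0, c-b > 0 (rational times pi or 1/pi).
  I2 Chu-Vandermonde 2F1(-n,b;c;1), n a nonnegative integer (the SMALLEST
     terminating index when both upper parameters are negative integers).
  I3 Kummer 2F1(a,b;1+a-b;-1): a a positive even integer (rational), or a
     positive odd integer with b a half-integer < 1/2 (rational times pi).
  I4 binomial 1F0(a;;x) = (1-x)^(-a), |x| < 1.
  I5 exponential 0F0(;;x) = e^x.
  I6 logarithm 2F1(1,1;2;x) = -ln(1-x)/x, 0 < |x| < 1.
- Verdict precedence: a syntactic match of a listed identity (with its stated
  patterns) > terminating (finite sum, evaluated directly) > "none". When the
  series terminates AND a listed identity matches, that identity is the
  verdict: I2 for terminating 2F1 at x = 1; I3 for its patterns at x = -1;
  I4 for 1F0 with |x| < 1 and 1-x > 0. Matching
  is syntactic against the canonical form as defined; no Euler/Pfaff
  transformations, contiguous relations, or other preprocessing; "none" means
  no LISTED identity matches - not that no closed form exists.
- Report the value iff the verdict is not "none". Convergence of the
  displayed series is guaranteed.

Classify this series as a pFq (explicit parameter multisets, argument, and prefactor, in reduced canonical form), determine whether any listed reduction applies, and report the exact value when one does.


Reduced: x = -1, 2F1, upper = {-2, 4}, lower = {7}, C = -7/12. Verdict: Kummer's theorem (I3) matches (x = -1; c = 7 equals 1+a-b for upper {-2, 4}: listed pattern). Exact value: -35/24.

Key observation: t_0 being -7/12, the expanded ratio factors over Q; C = -7/12, x = -1, roots give parameters.
Step ratio: r(k) = (-1) * (k-2) (k+4) / [(k+7) (k+1)] - rational in k. x = (-1); t_0 = -7/12; negate the roots.


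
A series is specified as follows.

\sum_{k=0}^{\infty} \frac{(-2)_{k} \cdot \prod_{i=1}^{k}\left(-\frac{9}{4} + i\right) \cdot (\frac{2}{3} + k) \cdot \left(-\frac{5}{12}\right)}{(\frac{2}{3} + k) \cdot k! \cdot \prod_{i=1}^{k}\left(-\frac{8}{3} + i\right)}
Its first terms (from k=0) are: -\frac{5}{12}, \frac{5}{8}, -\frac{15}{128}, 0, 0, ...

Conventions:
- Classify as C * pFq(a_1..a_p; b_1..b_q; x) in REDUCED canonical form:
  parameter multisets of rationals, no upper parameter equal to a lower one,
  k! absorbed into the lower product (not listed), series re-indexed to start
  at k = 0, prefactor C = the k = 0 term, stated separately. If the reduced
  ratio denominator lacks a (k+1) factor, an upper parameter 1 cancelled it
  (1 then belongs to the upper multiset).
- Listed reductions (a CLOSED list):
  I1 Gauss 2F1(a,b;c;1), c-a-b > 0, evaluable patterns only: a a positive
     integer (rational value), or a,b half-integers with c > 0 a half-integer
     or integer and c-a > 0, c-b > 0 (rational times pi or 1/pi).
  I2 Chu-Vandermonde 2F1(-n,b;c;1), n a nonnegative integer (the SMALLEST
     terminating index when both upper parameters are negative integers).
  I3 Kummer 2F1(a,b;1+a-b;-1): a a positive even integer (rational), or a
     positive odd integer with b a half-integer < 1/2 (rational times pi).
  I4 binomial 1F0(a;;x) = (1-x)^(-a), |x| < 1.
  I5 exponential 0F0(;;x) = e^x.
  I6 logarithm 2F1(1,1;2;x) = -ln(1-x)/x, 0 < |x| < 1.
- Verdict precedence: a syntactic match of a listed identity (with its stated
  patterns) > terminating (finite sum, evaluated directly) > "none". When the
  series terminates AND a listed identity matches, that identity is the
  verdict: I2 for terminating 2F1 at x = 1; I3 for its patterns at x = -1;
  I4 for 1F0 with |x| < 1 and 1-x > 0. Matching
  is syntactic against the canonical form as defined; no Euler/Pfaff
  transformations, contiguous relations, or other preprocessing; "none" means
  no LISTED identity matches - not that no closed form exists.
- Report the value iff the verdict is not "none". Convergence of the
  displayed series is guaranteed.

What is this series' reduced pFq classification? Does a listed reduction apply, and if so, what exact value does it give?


Canonical form: C = -\frac{5}{12} times 2F1 with upper {-2, -\frac{5}{4}}, lower {-\frac{5}{3}}, x = 1. Verdict: this is Chu-Vandermonde (I2) (terminating 2F1 at x = 1 with n = 2, b = -5/4, c = -\frac{5}{3}). Hence: \frac{35}{384}.

First insight: t_0 = -\frac{5}{12} here, and the running product (C = -5/12) telescopes to a rising factorial.
Adjacent-term ratio: r(k) = 1 * (k-2) (k-\frac{5}{4}) / [(k-\frac{5}{3}) (k+1)] - rational in k, leading ratio 1; with t_0 = -\frac{5}{12}, classification follows.


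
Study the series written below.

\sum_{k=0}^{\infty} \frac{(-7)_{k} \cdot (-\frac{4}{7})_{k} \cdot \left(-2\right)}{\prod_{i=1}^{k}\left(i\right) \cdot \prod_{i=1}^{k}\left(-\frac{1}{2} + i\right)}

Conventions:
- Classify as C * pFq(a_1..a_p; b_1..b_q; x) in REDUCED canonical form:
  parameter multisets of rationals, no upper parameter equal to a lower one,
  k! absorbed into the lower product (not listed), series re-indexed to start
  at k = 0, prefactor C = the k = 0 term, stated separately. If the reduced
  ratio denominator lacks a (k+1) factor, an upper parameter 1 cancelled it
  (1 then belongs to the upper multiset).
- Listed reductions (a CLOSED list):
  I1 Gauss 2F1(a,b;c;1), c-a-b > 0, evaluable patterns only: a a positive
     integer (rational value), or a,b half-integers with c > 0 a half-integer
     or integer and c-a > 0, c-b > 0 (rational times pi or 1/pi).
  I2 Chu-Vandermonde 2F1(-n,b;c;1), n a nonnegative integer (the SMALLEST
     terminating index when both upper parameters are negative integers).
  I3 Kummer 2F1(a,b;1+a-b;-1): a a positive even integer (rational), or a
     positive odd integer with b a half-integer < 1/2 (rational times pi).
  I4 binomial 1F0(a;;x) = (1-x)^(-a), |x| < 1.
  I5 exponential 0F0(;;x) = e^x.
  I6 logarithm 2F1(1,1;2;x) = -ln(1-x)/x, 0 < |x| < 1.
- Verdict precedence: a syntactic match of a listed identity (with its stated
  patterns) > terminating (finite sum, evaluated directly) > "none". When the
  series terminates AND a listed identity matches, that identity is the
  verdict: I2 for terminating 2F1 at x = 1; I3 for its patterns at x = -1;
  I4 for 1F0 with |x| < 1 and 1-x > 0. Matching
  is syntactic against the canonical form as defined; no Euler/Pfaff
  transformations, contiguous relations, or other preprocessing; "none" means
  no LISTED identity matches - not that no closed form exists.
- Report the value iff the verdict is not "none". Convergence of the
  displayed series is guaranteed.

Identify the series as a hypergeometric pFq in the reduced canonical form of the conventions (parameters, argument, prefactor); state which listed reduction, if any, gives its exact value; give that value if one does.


Prefactor -2, argument 1: 2F1 with upper {-7, -\frac{4}{7}} over lower {\frac{1}{2}}. Verdict: this is the Chu-Vandermonde identity I2 (terminating 2F1 at x = 1 with n = 7, b = -4/7, c = \frac{1}{2}). Exact value: -\frac{857923530}{74942413}.

Key step: with t_0 = -2, the lower running product (C = -2) is a rising factorial.
Adjacent-term ratio: r(k) = 1 * (k-7) (k-\frac{4}{7}) / [(k+\frac{1}{2}) (k+1)] - rational; roots negated = parameters, x = 1, C = -2.


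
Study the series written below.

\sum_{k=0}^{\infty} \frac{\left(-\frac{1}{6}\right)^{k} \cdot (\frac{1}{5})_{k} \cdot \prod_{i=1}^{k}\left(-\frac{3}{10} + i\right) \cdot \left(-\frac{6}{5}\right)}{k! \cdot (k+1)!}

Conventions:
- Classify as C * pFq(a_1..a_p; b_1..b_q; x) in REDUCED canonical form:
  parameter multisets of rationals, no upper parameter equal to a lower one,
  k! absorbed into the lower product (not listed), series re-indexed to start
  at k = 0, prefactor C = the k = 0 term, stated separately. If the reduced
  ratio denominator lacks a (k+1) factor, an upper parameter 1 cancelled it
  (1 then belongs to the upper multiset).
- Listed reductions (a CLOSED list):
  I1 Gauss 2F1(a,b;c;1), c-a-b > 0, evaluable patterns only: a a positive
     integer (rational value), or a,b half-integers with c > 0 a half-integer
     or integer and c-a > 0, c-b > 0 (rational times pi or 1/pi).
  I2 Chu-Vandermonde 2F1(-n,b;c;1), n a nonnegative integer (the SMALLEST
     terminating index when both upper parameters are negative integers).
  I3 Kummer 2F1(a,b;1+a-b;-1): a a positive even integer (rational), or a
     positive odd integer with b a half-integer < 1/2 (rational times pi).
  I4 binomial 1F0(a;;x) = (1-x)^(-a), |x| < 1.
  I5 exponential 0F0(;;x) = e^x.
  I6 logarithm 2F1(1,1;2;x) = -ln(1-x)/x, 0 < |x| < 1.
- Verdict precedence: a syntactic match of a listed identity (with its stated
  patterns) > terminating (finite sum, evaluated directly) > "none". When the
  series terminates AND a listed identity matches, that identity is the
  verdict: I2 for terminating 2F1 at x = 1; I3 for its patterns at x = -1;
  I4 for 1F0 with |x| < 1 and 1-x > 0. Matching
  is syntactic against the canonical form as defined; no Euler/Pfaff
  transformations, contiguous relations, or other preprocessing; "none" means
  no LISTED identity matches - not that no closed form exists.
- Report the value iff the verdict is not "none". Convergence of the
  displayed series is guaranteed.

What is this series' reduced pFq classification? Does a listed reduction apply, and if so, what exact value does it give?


Key observation: with t_0 = -\frac{6}{5}, the denominator's factorial ratio (prefactor -6/5) is a lower Pochhammer.
Step ratio: r(k) = -\frac{1}{6} * (k+\frac{1}{5}) (k+\frac{7}{10}) / [(k+2) (k+1)] ; factor over Q: parameters, x = -\frac{1}{6}, and C = -\frac{6}{5}.

This is -\frac{6}{5} * 2F1(\frac{1}{5}, \frac{7}{10}; 2; -\frac{1}{6}) in reduced canonical form. Verdict: none. A 2F1 with upper {\frac{1}{5}, \frac{7}{10}} fits none of I1-I6 at x = -\frac{1}{6}; the sum runs forever.


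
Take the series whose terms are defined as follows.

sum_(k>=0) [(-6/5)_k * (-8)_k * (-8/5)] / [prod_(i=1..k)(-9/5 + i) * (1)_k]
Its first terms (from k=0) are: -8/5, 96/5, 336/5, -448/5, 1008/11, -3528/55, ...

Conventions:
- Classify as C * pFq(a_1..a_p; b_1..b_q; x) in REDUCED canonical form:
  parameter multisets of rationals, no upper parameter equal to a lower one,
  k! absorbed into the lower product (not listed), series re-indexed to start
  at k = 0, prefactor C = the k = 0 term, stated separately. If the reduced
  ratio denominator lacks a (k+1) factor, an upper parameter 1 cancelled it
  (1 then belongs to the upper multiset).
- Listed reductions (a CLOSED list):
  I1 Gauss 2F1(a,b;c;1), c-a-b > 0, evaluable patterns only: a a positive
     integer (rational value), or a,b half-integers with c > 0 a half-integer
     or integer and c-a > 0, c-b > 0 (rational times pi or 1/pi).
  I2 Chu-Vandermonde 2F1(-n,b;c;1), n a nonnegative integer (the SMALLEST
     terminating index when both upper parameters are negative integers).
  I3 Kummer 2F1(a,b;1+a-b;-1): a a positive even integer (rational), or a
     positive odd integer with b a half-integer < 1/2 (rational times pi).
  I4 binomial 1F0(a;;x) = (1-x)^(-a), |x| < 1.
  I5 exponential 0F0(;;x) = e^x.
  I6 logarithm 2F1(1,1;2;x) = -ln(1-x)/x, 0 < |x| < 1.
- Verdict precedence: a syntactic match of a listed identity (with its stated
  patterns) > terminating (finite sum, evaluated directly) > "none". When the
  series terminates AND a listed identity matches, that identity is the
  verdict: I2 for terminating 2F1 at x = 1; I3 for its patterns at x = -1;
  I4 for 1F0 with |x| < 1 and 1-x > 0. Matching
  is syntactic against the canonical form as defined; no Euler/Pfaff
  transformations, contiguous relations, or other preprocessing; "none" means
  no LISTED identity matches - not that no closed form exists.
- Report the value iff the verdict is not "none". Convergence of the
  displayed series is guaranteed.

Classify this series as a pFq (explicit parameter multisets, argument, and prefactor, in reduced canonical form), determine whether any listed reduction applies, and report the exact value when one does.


At argument 1: a 2F1 with upper {-8, -6/5}, lower {-4/5}, scaled by C = -8/5. Verdict (x = 1): Chu-Vandermonde (I2) applies (terminating 2F1 at x = 1 with n = 8, b = -6/5, c = -4/5). Its exact value is 90576/2015.

Structural cue: with t_0 = -8/5, (1)_k (C = -8/5, x = 1) is k! itself.
Ratio: r(k) = 1 * (k-8) (k-6/5) / [(k-4/5) (k+1)] - rational; roots negated = parameters, x = 1, C = -8/5.


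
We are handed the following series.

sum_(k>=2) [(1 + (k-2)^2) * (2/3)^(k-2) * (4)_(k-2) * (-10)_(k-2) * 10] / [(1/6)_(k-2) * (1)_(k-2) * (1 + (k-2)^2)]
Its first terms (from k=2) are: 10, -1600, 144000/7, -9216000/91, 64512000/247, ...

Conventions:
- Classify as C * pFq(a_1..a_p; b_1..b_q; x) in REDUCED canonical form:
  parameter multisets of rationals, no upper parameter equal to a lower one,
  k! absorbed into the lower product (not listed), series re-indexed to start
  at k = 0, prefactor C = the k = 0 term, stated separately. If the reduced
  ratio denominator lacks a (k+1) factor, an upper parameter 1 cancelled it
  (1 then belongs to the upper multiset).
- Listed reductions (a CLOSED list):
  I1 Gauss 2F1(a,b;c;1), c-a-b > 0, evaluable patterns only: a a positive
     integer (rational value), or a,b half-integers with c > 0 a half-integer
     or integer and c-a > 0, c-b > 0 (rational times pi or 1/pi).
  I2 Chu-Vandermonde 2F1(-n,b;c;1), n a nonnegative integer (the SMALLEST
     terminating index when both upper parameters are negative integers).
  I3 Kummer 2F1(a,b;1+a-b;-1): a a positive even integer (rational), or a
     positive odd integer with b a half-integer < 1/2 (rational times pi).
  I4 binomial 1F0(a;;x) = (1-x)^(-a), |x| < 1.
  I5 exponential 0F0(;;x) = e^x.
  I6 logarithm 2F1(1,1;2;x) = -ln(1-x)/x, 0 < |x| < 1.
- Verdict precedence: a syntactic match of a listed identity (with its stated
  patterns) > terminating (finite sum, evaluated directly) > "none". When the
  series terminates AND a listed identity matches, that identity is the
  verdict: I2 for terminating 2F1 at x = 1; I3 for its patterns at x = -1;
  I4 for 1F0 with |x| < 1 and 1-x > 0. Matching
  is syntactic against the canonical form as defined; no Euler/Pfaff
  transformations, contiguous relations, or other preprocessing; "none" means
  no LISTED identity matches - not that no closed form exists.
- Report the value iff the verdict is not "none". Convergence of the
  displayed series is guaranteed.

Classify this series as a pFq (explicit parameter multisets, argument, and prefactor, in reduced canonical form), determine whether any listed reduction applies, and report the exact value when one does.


Prefactor 10, argument 2/3: 2F1 with upper {-10, 4} over lower {1/6}. Verdict: terminating - upper -10 stops the sum at k = 10; the 11 terms are added exactly. Hence: 1252810614/596932063.

First insight: with t_0 = 10, k^2 + 1 divides numerator and denominator alike; C = 10, x = 2/3 after cancelling.
Step ratio: r(k) = (2/3) * (k-10) (k+4) / [(k+1/6) (k+1)] - rational in k. x = (2/3); t_0 = 10; negate the roots.


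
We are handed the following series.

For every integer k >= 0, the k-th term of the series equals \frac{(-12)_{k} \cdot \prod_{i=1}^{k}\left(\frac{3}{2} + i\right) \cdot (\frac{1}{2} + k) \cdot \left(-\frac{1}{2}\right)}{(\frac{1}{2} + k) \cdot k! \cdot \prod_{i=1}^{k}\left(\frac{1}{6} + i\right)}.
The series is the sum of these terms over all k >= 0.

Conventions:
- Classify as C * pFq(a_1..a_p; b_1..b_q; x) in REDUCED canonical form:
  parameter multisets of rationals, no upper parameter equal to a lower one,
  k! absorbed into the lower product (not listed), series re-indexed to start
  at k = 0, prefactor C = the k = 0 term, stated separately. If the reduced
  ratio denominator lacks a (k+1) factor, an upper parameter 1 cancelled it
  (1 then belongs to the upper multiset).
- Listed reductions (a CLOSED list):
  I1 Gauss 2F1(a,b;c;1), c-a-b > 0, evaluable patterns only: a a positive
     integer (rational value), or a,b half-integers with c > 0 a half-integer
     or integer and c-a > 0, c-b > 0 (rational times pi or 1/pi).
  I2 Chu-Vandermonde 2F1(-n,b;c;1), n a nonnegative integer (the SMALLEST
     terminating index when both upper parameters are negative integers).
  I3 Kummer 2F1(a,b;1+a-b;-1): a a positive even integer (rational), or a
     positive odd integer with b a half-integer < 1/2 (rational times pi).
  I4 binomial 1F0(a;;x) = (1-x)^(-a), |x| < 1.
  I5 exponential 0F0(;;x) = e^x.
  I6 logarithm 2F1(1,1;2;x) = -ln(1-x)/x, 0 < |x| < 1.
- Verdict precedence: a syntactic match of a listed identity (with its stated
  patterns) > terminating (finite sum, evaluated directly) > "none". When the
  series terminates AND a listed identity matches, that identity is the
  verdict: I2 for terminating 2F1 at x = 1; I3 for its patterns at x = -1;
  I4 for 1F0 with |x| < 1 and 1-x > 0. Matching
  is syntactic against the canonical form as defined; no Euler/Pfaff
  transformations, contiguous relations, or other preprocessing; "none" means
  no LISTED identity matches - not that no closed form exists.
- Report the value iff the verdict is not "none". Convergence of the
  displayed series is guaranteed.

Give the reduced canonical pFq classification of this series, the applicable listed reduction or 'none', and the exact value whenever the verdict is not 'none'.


x = 1 here; the reduced form reads 2F1, upper {-12, \frac{5}{2}}, lower {\frac{7}{6}}, C = -\frac{1}{2}. Verdict (x = 1): the Chu-Vandermonde identity I2 applies (terminating 2F1 at x = 1 with n = 12, b = 5/2, c = \frac{7}{6}). Its exact value is -\frac{23779606528}{68498183818505}.

The tell: x = 1 and the lower running product (prefactor -1/2) is a rising factorial.
Ratio: r(k) = 1 * (k-12) (k+\frac{5}{2}) / [(k+\frac{7}{6}) (k+1)] ; factor over Q: parameters, x = 1, and C = -\frac{1}{2}.


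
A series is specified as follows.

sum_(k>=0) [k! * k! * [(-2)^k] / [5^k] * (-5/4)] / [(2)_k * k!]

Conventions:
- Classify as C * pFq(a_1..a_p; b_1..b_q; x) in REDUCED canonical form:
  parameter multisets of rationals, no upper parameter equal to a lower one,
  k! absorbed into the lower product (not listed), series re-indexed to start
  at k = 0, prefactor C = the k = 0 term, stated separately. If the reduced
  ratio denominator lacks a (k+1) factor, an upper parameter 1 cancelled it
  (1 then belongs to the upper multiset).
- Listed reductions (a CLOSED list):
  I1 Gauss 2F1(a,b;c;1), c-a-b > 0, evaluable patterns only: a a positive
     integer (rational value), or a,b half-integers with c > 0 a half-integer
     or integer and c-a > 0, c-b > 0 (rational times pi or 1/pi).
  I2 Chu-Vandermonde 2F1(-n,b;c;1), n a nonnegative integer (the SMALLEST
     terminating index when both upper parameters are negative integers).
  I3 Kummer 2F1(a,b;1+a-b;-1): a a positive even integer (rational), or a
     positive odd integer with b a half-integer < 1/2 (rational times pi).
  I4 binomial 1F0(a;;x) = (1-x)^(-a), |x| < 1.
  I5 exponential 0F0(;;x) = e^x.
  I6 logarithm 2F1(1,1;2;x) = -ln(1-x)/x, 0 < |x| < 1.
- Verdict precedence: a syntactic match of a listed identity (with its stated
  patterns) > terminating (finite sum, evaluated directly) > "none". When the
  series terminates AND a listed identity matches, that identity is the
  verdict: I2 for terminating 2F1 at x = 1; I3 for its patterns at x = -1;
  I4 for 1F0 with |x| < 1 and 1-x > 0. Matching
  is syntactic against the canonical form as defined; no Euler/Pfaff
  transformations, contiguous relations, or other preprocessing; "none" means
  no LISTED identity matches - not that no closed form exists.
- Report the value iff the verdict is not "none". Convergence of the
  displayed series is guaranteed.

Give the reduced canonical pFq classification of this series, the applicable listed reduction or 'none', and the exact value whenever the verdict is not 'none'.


With C = -5/4: the canonical form is 2F1(1, 1; 2; -2/5). Verdict: logarithm (I6) applies (the logarithm: parameters (1,1;2), x = -2/5). Hence: (-25/8) * ln(7/5).

Structural cue: with t_0 = -5/4, the factorial ratio (prefactor -5/4) (k+a-1)!/(a-1)! is a rising factorial (a)_k.
Adjacent-term ratio: r(k) = (-2/5) * (k+1) (k+1) / [(k+2) (k+1)] - rational; roots negated = parameters, x = (-2/5), C = -5/4.


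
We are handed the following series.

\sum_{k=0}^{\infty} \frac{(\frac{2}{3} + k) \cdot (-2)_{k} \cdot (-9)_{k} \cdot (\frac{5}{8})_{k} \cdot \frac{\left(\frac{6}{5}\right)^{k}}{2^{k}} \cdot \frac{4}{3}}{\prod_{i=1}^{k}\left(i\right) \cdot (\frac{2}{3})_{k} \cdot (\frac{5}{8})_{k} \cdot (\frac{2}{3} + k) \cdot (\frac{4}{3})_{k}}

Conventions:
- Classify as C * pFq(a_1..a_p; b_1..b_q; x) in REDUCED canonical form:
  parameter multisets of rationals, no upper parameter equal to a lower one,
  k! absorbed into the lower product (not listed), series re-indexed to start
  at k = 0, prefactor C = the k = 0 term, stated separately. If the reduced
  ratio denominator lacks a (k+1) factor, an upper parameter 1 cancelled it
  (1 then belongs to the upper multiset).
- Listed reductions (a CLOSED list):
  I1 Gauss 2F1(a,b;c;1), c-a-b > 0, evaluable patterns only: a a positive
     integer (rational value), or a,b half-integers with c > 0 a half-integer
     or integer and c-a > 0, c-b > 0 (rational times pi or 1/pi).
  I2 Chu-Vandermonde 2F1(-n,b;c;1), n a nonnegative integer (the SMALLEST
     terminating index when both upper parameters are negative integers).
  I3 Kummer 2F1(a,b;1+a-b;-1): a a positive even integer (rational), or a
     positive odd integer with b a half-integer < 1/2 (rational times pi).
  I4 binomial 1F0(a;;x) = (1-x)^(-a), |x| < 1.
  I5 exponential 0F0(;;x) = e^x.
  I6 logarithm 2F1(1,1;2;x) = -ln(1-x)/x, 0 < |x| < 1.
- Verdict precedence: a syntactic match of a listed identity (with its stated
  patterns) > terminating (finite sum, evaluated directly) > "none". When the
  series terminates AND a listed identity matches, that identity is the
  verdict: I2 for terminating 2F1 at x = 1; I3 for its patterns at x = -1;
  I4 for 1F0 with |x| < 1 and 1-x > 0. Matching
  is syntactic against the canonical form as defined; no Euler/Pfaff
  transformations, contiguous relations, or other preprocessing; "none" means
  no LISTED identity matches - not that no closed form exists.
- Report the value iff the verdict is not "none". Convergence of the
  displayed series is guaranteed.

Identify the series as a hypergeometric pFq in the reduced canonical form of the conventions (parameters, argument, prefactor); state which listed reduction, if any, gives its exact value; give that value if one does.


Reduced: x = \frac{3}{5}, 2F2, upper = {-9, -2}, lower = {\frac{2}{3}, \frac{4}{3}}, C = \frac{4}{3}. Verdict: terminating - the sum ends at index 2 because -2 is a negative integer; exact evaluation follows. Its exact value is \frac{72269}{2625}.

Structural cue: t_0 being \frac{4}{3}, the parameter 5/8 appears in both the upper and lower lists and cancels (alongside the other common factor).
Adjacent-term ratio: r(k) = \frac{3}{5} * (k-9) (k-2) / [(k+\frac{2}{3}) (k+\frac{4}{3}) (k+1)] - rational in k. x = \frac{3}{5}; t_0 = \frac{4}{3}; negate the roots.


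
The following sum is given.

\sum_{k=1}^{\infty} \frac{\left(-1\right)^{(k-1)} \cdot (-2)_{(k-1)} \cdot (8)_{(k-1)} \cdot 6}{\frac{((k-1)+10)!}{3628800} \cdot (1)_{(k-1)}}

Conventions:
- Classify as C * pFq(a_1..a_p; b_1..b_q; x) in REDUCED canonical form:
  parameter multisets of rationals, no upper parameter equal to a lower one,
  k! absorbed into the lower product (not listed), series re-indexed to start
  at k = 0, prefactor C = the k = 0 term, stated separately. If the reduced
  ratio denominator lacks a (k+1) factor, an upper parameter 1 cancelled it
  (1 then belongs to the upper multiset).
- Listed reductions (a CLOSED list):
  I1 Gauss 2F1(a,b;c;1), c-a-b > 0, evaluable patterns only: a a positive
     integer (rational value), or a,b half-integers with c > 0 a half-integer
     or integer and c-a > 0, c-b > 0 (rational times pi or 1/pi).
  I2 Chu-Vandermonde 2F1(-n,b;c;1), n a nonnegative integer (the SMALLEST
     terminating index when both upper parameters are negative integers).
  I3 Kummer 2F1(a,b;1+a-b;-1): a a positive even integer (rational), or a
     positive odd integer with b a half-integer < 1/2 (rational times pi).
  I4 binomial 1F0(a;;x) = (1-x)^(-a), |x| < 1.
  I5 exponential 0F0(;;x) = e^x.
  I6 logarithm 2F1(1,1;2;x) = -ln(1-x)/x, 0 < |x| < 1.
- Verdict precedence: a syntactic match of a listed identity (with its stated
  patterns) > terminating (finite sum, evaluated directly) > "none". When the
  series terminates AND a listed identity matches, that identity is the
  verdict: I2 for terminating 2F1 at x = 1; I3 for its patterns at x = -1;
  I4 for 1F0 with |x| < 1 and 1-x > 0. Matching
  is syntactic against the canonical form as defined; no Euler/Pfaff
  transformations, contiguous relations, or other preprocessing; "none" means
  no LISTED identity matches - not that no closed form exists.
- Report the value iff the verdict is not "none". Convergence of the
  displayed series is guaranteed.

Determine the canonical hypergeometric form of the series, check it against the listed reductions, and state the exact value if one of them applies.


Prefactor 6, argument -1: 2F1 with upper {-2, 8} over lower {11}. Verdict: Kummer's theorem (I3) applies (x = -1; c = 11 equals 1+a-b for upper {-2, 8}: listed pattern). Sum: 18.

Key observation: t_0 = 6 here, and the denominator's factorial ratio (prefactor 6) is a lower Pochhammer.
Adjacent-term ratio: r(k) = -1 * (k-2) (k+8) / [(k+11) (k+1)] - rational; roots negated = parameters, x = -1, C = 6.


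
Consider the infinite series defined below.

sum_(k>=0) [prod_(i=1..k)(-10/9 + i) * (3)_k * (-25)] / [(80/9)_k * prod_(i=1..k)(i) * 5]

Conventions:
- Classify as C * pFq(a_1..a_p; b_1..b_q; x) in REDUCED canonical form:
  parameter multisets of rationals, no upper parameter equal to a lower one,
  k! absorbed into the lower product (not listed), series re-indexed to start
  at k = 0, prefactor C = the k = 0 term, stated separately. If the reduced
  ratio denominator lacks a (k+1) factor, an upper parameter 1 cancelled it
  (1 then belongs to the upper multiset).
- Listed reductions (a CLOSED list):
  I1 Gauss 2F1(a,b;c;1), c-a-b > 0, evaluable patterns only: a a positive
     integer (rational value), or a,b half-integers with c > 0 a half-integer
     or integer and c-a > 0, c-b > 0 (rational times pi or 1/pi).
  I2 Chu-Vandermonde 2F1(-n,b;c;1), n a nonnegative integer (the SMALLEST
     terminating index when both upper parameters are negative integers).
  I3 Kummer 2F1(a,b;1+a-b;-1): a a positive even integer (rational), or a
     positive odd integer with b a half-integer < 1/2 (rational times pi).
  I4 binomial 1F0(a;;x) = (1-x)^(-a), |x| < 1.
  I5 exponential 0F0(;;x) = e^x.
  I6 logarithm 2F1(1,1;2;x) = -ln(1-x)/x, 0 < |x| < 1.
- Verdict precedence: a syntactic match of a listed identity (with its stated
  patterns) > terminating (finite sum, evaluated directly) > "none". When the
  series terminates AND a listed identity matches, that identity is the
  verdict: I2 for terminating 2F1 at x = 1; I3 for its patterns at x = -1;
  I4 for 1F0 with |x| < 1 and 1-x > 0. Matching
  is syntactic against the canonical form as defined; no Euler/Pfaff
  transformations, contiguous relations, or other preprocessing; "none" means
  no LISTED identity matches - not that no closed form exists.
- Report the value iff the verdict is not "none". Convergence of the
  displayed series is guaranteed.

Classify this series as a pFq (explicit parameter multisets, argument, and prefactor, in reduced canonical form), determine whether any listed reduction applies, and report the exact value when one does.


With C = -5: the canonical form is 2F1(-1/9, 3; 80/9; 1). Verdict: this is Gauss's theorem (I1) (x = 1: the Gamma ratio telescopes since c-a-b = 6 > 0 and a = 3 in Z>0). Sum: -583265/122472.

Structural cue: from the first term -5: the product of the first k integers (C = -5, x = 1) is k!.
Ratio: r(k) = 1 * (k-1/9) (k+3) / [(k+80/9) (k+1)] - rational in k. x = 1; t_0 = -5; negate the roots.


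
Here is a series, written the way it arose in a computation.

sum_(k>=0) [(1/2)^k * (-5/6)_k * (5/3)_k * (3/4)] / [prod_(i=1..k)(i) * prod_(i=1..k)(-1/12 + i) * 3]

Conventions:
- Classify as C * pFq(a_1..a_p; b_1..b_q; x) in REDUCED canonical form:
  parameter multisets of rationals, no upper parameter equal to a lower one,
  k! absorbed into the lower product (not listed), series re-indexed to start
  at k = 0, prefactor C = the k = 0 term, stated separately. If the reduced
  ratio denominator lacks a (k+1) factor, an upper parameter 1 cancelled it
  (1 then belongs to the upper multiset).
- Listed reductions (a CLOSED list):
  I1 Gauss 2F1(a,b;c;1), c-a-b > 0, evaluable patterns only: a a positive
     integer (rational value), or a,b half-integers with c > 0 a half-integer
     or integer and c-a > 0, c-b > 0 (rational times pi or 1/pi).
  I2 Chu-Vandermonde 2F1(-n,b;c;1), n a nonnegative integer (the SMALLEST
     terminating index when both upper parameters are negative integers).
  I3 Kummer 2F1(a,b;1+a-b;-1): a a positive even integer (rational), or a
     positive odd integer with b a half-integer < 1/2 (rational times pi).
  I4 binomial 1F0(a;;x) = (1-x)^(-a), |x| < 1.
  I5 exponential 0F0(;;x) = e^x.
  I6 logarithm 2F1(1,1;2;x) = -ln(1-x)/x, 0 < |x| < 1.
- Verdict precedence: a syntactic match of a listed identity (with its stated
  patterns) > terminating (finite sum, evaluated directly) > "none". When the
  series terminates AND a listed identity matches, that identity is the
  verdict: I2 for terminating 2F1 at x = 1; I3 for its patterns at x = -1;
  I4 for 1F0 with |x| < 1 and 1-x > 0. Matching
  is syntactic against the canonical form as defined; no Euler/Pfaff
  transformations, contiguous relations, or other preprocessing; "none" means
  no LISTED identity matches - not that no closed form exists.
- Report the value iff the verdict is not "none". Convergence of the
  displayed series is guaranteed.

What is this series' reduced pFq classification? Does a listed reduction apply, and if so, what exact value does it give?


Key step: t_0 = 1/4 here, and the product of the first k integers (C = 1/4, x = 1/2) is k!.
Step ratio: r(k) = (1/2) * (k-5/6) (k+5/3) / [(k+11/12) (k+1)] - rational in k, leading ratio (1/2); with t_0 = 1/4, classification follows.

This is 1/4 * 2F1(-5/6, 5/3; 11/12; 1/2) in reduced canonical form. Verdict: none (x = 1/2): each listed identity misses the multisets {-5/6, 5/3} ; {11/12}.


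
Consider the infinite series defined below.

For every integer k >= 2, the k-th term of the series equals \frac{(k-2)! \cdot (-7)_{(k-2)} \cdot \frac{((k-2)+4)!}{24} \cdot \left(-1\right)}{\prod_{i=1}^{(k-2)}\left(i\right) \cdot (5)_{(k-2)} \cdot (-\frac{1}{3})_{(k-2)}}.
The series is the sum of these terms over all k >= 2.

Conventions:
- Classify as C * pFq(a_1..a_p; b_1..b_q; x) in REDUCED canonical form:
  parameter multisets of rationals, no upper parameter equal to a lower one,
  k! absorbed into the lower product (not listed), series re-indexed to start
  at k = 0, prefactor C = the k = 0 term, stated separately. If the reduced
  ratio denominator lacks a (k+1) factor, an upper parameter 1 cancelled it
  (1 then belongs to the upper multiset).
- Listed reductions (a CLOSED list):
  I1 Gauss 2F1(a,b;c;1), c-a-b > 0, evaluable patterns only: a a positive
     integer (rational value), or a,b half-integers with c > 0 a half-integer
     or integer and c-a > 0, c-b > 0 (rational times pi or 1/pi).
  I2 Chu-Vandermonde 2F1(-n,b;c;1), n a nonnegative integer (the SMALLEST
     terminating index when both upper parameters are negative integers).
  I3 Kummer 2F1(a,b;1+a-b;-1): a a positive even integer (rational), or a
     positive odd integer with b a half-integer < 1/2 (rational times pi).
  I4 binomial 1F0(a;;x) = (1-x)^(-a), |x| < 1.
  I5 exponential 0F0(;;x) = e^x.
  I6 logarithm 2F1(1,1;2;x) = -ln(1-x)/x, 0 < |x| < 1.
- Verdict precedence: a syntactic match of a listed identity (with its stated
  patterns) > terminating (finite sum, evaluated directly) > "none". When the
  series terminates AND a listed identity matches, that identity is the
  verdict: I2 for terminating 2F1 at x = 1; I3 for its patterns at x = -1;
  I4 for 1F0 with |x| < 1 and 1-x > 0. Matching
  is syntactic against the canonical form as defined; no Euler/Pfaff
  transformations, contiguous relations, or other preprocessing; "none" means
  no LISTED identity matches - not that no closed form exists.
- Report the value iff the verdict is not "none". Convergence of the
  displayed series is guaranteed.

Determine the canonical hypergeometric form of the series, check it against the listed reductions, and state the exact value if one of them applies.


Canonical form: C = -1 times 2F1 with upper {-7, 1}, lower {-\frac{1}{3}}, x = 1. Verdict: the Chu-Vandermonde identity I2 applies (terminating 2F1 at x = 1 with n = 7, b = 1, c = -\frac{1}{3}). Hence: \frac{4}{17}.

Key observation: x = 1 and the factorial ratio (C = -1, x = 1) (k+a-1)!/(a-1)! is a rising factorial (a)_k.
Ratio: r(k) = 1 * (k-7) (k+1) / [(k-\frac{1}{3}) (k+1)] - poly over poly, x = 1 from leading terms; C = -1 at k = 0.


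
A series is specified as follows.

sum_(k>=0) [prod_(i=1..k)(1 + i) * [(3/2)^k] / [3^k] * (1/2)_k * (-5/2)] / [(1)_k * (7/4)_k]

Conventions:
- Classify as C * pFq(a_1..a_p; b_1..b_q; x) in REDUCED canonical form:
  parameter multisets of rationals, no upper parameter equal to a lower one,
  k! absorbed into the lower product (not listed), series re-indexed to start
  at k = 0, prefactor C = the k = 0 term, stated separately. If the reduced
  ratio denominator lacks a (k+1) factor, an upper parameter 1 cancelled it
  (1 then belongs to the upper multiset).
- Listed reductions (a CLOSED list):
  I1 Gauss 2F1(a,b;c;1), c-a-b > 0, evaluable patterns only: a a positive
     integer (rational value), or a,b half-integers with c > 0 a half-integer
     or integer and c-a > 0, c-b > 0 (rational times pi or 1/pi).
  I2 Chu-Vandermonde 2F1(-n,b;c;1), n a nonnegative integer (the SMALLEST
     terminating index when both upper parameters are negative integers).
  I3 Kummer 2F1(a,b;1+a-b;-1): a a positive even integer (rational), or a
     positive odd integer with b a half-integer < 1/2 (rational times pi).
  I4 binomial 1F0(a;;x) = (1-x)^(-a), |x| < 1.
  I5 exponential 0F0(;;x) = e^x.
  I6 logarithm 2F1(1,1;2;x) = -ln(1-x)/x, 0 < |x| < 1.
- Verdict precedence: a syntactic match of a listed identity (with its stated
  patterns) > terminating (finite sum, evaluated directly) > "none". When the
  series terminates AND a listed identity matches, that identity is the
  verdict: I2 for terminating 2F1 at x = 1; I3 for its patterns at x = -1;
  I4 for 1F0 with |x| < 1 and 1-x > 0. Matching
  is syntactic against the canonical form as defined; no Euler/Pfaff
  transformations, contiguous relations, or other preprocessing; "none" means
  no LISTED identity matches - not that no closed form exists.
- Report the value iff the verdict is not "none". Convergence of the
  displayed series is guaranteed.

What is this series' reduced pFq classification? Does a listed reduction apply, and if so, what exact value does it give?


This is -5/2 * 2F1(1/2, 2; 7/4; 1/2) in reduced canonical form. Verdict: none. A 2F1 with upper {1/2, 2} fits none of I1-I6 at x = 1/2; the sum runs forever.

The tell: from the first term -5/2: the running product (C = -5/2, x = 1/2) telescopes to a rising factorial.
Term ratio: r(k) = (1/2) * (k+1/2) (k+2) / [(k+7/4) (k+1)] ; factor over Q: parameters, x = (1/2), and C = -5/2.


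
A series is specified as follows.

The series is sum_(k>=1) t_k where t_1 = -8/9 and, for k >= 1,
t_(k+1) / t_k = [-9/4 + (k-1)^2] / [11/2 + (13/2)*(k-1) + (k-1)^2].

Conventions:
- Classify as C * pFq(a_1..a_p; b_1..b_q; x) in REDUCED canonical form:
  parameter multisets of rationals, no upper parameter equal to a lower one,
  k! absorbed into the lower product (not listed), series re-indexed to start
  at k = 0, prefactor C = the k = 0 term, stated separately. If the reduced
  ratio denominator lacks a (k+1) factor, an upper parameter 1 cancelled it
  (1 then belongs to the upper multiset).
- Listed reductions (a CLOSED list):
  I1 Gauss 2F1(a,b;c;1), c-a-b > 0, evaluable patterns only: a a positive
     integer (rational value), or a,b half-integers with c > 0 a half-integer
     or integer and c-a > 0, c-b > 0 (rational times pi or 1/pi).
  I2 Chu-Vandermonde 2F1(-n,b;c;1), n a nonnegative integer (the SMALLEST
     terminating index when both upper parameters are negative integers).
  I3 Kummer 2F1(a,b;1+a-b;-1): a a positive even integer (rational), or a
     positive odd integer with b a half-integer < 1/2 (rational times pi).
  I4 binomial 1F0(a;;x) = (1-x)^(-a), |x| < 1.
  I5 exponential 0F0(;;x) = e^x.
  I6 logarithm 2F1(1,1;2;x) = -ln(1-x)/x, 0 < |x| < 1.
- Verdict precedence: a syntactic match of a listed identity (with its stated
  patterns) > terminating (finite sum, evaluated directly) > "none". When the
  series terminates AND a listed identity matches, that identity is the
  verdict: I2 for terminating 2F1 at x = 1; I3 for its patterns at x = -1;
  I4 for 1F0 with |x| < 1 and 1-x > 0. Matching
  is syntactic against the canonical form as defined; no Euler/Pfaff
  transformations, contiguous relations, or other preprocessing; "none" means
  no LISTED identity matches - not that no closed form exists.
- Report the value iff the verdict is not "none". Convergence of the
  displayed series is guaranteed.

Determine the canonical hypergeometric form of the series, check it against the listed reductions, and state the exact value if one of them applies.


This is -8/9 * 2F1(-3/2, 3/2; 11/2; 1) in reduced canonical form. Verdict: the half-integer Gauss pattern (I1) applies (x = 1; upper {-3/2, 3/2} half-integers, c = 11/2 in the evaluable pattern). Hence: (-735/4096) * pi.

First insight: from the first term -8/9: roots of the ratio polynomials (prefactor -8/9) are the negated parameters.
Adjacent-term ratio: r(k) = 1 * (k-3/2) (k+3/2) / [(k+11/2) (k+1)] - rational; roots negated = parameters, x = 1, C = -8/9.
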